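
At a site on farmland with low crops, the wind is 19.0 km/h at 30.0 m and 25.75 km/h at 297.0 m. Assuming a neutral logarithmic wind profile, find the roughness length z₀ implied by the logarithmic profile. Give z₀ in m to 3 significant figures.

Log law: V(z) ∝ ln(z/z₀). With r = V₁/V₂ = 19.0/25.75 = 0.73786,
r · ln(z₂/z₀) = ln(z₁/z₀) ⇒ ln z₀ = (ln z₁ − r·ln z₂)/(1 − r)
ln z₀ = (3.40120 − 0.73786×5.69373) / 0.26214 = -3.0519
z₀ = exp(-3.0519) = 0.04727 m

z₀ ≈ 0.0473 m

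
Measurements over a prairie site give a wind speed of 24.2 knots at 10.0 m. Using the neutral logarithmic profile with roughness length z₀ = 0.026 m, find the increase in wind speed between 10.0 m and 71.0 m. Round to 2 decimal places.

7.97 knots

Log law: V₂ = V₁ · ln(z₂/z₀)/ln(z₁/z₀) = 24.2 × 7.9123/5.9522 = 32.1691 knots
ΔV = 32.1691 − 24.2 = 7.9691 knots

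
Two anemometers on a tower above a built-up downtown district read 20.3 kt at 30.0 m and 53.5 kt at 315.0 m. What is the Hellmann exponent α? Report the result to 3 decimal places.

α ≈ 0.412

Power law: V₂/V₁ = (z₂/z₁)^α ⇒ α = ln(V₂/V₁) / ln(z₂/z₁)
α = ln(53.5/20.3) / ln(315.0/30.0) = ln(2.6355) / ln(10.5000)
  = 0.96906 / 2.35138 = 0.41213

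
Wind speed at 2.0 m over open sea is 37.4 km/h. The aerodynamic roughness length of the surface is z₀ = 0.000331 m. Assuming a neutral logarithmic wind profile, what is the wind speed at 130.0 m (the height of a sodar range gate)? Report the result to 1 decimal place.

Log law: V(z) ∝ ln(z/z₀), so V₂/V₁ = ln(z₂/z₀) / ln(z₁/z₀).
ln(130.0/0.000331) = 12.8809, ln(2.0/0.000331) = 8.7065
V₂ = 37.4 × 12.8809/8.7065 = 37.4 × 1.4795 = 55.3316 km/h

55.3 km/h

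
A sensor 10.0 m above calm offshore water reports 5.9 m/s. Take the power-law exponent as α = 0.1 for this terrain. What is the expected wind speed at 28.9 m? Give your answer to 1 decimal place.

Power-law profile: V₂ = V₁ · (z₂/z₁)^α
V₂ = 5.9 × (28.9/10.0)^0.1 = 5.9 × (2.8900)^0.1
    = 5.9 × 1.1120 = 6.5606 m/s

6.6 m/s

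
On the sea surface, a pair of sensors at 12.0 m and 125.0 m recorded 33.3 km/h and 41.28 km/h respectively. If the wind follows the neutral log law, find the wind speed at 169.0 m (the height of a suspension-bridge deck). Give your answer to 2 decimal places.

42.31 km/h

Log law: V ∝ ln(z/z₀). From the pair, with r = V₁/V₂ = 0.80669,
ln z₀ = (ln z₁ − r·ln z₂)/(1 − r) = (2.4849 − 0.80669×4.8283)/0.19331 = -7.2940 → z₀ = 0.0006796 m
V₃ = V₁ · ln(z₃/z₀)/ln(z₁/z₀) = 33.3 × 12.4239/9.7789 = 42.3070 km/h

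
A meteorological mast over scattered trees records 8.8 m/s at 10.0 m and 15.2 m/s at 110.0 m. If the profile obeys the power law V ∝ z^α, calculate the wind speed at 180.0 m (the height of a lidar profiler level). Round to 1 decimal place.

First find α: α = ln(V₂/V₁)/ln(z₂/z₁) = ln(15.2/8.8)/ln(110.0/10.0) = 0.54654/2.39790 = 0.2279
Extrapolate from 110.0 m to 180.0 m: V₃ = 15.2 × (180.0/110.0)^0.2279 = 15.2 × 1.1188 = 17.0056 m/s

17.0 m/s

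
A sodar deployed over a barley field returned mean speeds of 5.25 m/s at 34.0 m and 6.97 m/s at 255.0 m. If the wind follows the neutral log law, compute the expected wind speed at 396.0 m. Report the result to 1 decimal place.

7.3 m/s

Log law: V ∝ ln(z/z₀). From the pair, with r = V₁/V₂ = 0.75323,
ln z₀ = (ln z₁ − r·ln z₂)/(1 − r) = (3.5264 − 0.75323×5.5413)/0.24677 = -2.6238 → z₀ = 0.07253 m
V₃ = V₁ · ln(z₃/z₀)/ln(z₁/z₀) = 5.25 × 8.6052/6.1501 = 7.3457 m/s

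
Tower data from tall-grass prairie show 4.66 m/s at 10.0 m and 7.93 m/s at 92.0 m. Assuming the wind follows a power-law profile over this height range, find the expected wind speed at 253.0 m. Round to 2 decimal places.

First find α: α = ln(V₂/V₁)/ln(z₂/z₁) = ln(7.93/4.66)/ln(92.0/10.0) = 0.53164/2.21920 = 0.2396
Extrapolate from 92.0 m to 253.0 m: V₃ = 7.93 × (253.0/92.0)^0.2396 = 7.93 × 1.2742 = 10.1046 m/s

10.10 m/s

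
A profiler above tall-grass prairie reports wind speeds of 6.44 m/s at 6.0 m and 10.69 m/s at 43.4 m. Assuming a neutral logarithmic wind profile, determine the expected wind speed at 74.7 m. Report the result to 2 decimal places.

Log law: V ∝ ln(z/z₀). From the pair, with r = V₁/V₂ = 0.60243,
ln z₀ = (ln z₁ − r·ln z₂)/(1 − r) = (1.7918 − 0.60243×3.7705)/0.39757 = -1.2066 → z₀ = 0.2992 m
V₃ = V₁ · ln(z₃/z₀)/ln(z₁/z₀) = 6.44 × 5.5200/2.9983 = 11.8563 m/s

11.86 m/s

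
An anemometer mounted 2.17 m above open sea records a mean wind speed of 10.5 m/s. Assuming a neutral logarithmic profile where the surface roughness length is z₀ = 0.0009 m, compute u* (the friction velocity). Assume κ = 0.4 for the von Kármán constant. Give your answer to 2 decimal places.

u* ≈ 0.54 m/s

Log law: V(z) = (u*/κ) · ln(z/z₀) ⇒ u* = κ · V / ln(z/z₀)
u* = 0.4 × 10.5 / ln(2.17/0.0009) = 0.4 × 10.5 / 7.7878
   = 4.2000 / 7.7878 = 0.5393 m/s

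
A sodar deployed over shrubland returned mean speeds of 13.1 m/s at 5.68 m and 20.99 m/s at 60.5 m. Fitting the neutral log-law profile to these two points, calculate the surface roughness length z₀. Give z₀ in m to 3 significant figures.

z₀ ≈ 0.112 m

Log law: V(z) ∝ ln(z/z₀). With r = V₁/V₂ = 13.1/20.99 = 0.62411,
r · ln(z₂/z₀) = ln(z₁/z₀) ⇒ ln z₀ = (ln z₁ − r·ln z₂)/(1 − r)
ln z₀ = (1.73695 − 0.62411×4.10264) / 0.37589 = -2.1909
z₀ = exp(-2.1909) = 0.1118 m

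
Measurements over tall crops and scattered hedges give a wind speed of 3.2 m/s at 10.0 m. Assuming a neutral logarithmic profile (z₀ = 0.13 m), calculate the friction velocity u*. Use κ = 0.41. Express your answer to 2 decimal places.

Log law: V(z) = (u*/κ) · ln(z/z₀) ⇒ u* = κ · V / ln(z/z₀)
u* = 0.41 × 3.2 / ln(10.0/0.13) = 0.41 × 3.2 / 4.3428
   = 1.3120 / 4.3428 = 0.3021 m/s

u* ≈ 0.30 m/s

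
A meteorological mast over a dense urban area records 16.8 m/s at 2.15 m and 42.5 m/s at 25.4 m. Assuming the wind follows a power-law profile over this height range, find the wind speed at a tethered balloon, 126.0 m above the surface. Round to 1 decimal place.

First find α: α = ln(V₂/V₁)/ln(z₂/z₁) = ln(42.5/16.8)/ln(25.4/2.15) = 0.92813/2.46928 = 0.3759
Extrapolate from 25.4 m to 126.0 m: V₃ = 42.5 × (126.0/25.4)^0.3759 = 42.5 × 1.8257 = 77.5924 m/s

77.6 m/s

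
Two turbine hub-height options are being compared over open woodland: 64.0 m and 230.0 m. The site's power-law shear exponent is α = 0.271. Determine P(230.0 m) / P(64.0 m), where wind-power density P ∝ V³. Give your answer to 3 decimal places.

Speed ratio: V_B/V_A = (z_B/z_A)^α = (230.0/64.0)^0.271 = (3.5938)^0.271 = 1.41434
Power-density ratio: P_B/P_A = (V_B/V_A)³ = (1.41434)³ = 2.82918

2.829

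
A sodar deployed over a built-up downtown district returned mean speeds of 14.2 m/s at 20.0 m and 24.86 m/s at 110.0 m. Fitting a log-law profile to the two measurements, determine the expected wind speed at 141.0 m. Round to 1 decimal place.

26.4 m/s

Log law: V ∝ ln(z/z₀). From the pair, with r = V₁/V₂ = 0.57120,
ln z₀ = (ln z₁ − r·ln z₂)/(1 − r) = (2.9957 − 0.57120×4.7005)/0.42880 = 0.7249 → z₀ = 2.064 m
V₃ = V₁ · ln(z₃/z₀)/ln(z₁/z₀) = 14.2 × 4.2239/2.2709 = 26.4125 m/s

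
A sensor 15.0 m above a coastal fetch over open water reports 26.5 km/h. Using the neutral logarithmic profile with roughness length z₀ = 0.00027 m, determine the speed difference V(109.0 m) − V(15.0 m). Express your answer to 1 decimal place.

4.8 km/h

Log law: V₂ = V₁ · ln(z₂/z₀)/ln(z₁/z₀) = 26.5 × 12.9084/10.9251 = 31.3107 km/h
ΔV = 31.3107 − 26.5 = 4.8107 km/h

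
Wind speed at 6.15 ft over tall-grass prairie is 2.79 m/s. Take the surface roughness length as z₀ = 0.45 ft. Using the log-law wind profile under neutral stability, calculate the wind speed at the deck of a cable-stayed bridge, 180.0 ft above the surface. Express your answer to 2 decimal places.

6.39 m/s

Log law: V(z) ∝ ln(z/z₀), so V₂/V₁ = ln(z₂/z₀) / ln(z₁/z₀).
ln(180.0/0.45) = 5.9915, ln(6.15/0.45) = 2.6150
V₂ = 2.79 × 5.9915/2.6150 = 2.79 × 2.2912 = 6.3925 m/s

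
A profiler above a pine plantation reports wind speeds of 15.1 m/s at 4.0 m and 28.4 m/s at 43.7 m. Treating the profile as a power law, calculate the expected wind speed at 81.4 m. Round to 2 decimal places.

First find α: α = ln(V₂/V₁)/ln(z₂/z₁) = ln(28.4/15.1)/ln(43.7/4.0) = 0.63169/2.39105 = 0.2642
Extrapolate from 43.7 m to 81.4 m: V₃ = 28.4 × (81.4/43.7)^0.2642 = 28.4 × 1.1786 = 33.4725 m/s

33.47 m/s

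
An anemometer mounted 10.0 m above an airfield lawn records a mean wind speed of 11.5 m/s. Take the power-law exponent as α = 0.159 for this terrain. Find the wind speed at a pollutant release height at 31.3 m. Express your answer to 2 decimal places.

Power-law profile: V₂ = V₁ · (z₂/z₁)^α
V₂ = 11.5 × (31.3/10.0)^0.159 = 11.5 × (3.1300)^0.159
    = 11.5 × 1.1989 = 13.7876 m/s

13.79 m/s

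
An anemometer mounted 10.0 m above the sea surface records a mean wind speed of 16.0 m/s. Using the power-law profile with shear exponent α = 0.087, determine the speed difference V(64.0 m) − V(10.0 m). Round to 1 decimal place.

2.8 m/s

Power law: V₂ = V₁ · (z₂/z₁)^α = 16.0 × (6.4000)^0.087 = 18.8043 m/s
ΔV = 18.8043 − 16.0 = 2.8043 m/s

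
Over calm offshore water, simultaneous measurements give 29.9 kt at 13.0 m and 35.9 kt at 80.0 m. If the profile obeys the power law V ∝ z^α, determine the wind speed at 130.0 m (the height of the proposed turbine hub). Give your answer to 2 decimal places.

37.70 kt

First find α: α = ln(V₂/V₁)/ln(z₂/z₁) = ln(35.9/29.9)/ln(80.0/13.0) = 0.18288/1.81708 = 0.1006
Extrapolate from 80.0 m to 130.0 m: V₃ = 35.9 × (130.0/80.0)^0.1006 = 35.9 × 1.0501 = 37.6978 kt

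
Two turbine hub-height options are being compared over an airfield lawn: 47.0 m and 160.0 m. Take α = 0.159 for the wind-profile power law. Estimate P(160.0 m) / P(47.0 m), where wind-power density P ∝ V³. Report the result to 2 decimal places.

Speed ratio: V_B/V_A = (z_B/z_A)^α = (160.0/47.0)^0.159 = (3.4043)^0.159 = 1.21504
Power-density ratio: P_B/P_A = (V_B/V_A)³ = (1.21504)³ = 1.79380

1.79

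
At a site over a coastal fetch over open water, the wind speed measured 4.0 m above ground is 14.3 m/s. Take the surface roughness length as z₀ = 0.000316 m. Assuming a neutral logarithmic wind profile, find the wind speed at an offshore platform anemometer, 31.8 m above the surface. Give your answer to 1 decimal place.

17.4 m/s

Log law: V(z) ∝ ln(z/z₀), so V₂/V₁ = ln(z₂/z₀) / ln(z₁/z₀).
ln(31.8/0.000316) = 11.5192, ln(4.0/0.000316) = 9.4461
V₂ = 14.3 × 11.5192/9.4461 = 14.3 × 1.2195 = 17.4385 m/s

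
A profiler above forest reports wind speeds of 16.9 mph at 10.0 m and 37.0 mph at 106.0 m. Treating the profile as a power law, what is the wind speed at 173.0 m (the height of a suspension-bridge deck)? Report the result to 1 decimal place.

43.5 mph

First find α: α = ln(V₂/V₁)/ln(z₂/z₁) = ln(37.0/16.9)/ln(106.0/10.0) = 0.78360/2.36085 = 0.3319
Extrapolate from 106.0 m to 173.0 m: V₃ = 37.0 × (173.0/106.0)^0.3319 = 37.0 × 1.1766 = 43.5325 mph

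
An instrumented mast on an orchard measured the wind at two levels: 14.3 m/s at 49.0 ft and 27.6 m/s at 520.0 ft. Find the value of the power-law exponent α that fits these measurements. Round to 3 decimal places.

α ≈ 0.278

Power law: V₂/V₁ = (z₂/z₁)^α ⇒ α = ln(V₂/V₁) / ln(z₂/z₁)
α = ln(27.6/14.3) / ln(520.0/49.0) = ln(1.9301) / ln(10.6122)
  = 0.65756 / 2.36201 = 0.27839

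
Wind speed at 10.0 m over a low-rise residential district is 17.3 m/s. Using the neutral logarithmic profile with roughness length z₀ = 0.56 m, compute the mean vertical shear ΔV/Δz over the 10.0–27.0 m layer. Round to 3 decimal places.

Log law: V₂ = V₁ · ln(z₂/z₀)/ln(z₁/z₀) = 17.3 × 3.8757/2.8824 = 23.2614 m/s
ΔV/Δz = (23.2614 − 17.3)/(27.0 − 10.0) = 5.9614/17.0000 = 0.35067 m/s/m

0.351 m/s/m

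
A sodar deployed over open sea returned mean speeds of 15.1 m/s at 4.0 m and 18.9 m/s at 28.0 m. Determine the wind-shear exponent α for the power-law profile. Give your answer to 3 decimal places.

Power law: V₂/V₁ = (z₂/z₁)^α ⇒ α = ln(V₂/V₁) / ln(z₂/z₁)
α = ln(18.9/15.1) / ln(28.0/4.0) = ln(1.2517) / ln(7.0000)
  = 0.22447 / 1.94591 = 0.11535

α ≈ 0.115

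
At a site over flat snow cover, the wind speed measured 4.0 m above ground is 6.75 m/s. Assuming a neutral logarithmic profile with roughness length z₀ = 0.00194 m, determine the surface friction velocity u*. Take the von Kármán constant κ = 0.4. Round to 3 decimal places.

Log law: V(z) = (u*/κ) · ln(z/z₀) ⇒ u* = κ · V / ln(z/z₀)
u* = 0.4 × 6.75 / ln(4.0/0.00194) = 0.4 × 6.75 / 7.6314
   = 2.7000 / 7.6314 = 0.3538 m/s

u* ≈ 0.354 m/s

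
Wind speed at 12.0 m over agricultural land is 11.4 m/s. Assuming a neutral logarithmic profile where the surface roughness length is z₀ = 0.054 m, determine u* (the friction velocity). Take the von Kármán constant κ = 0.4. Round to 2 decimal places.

u* ≈ 0.84 m/s

Log law: V(z) = (u*/κ) · ln(z/z₀) ⇒ u* = κ · V / ln(z/z₀)
u* = 0.4 × 11.4 / ln(12.0/0.054) = 0.4 × 11.4 / 5.4037
   = 4.5600 / 5.4037 = 0.8439 m/s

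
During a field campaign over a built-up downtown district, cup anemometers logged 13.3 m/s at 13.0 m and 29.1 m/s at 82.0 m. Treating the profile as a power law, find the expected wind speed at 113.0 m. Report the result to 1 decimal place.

First find α: α = ln(V₂/V₁)/ln(z₂/z₁) = ln(29.1/13.3)/ln(82.0/13.0) = 0.78297/1.84177 = 0.4251
Extrapolate from 82.0 m to 113.0 m: V₃ = 29.1 × (113.0/82.0)^0.4251 = 29.1 × 1.1461 = 33.3501 m/s

33.4 m/s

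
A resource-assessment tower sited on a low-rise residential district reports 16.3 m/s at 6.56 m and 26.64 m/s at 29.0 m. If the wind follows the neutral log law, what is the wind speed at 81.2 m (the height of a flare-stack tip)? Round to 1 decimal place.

33.8 m/s

Log law: V ∝ ln(z/z₀). From the pair, with r = V₁/V₂ = 0.61186,
ln z₀ = (ln z₁ − r·ln z₂)/(1 − r) = (1.8810 − 0.61186×3.3673)/0.38814 = -0.4620 → z₀ = 0.6300 m
V₃ = V₁ · ln(z₃/z₀)/ln(z₁/z₀) = 16.3 × 4.8589/2.3430 = 33.8029 m/s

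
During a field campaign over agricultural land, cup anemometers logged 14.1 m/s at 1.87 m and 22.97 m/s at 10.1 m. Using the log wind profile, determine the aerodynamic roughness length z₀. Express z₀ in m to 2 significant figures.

Log law: V(z) ∝ ln(z/z₀). With r = V₁/V₂ = 14.1/22.97 = 0.61384,
r · ln(z₂/z₀) = ln(z₁/z₀) ⇒ ln z₀ = (ln z₁ − r·ln z₂)/(1 − r)
ln z₀ = (0.62594 − 0.61384×2.31254) / 0.38616 = -2.0551
z₀ = exp(-2.0551) = 0.1281 m

z₀ ≈ 0.13 m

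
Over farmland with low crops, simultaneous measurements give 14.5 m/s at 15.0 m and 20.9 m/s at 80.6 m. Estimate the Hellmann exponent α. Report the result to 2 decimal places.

α ≈ 0.22

Power law: V₂/V₁ = (z₂/z₁)^α ⇒ α = ln(V₂/V₁) / ln(z₂/z₁)
α = ln(20.9/14.5) / ln(80.6/15.0) = ln(1.4414) / ln(5.3733)
  = 0.36560 / 1.68145 = 0.21743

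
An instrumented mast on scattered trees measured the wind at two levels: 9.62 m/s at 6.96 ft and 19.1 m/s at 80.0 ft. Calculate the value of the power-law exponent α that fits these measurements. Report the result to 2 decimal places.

Power law: V₂/V₁ = (z₂/z₁)^α ⇒ α = ln(V₂/V₁) / ln(z₂/z₁)
α = ln(19.1/9.62) / ln(80.0/6.96) = ln(1.9854) / ln(11.4943)
  = 0.68584 / 2.44185 = 0.28087

α ≈ 0.28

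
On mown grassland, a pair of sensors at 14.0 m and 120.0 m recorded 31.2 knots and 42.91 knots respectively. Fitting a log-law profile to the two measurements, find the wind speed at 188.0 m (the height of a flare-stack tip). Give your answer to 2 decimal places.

45.36 knots

Log law: V ∝ ln(z/z₀). From the pair, with r = V₁/V₂ = 0.72710,
ln z₀ = (ln z₁ − r·ln z₂)/(1 − r) = (2.6391 − 0.72710×4.7875)/0.27290 = -3.0852 → z₀ = 0.04572 m
V₃ = V₁ · ln(z₃/z₀)/ln(z₁/z₀) = 31.2 × 8.3217/5.7243 = 45.3570 knots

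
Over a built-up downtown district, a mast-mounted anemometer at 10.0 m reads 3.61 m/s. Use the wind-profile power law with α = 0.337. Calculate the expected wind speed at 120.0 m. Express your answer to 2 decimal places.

8.34 m/s

Power-law profile: V₂ = V₁ · (z₂/z₁)^α
V₂ = 3.61 × (120.0/10.0)^0.337 = 3.61 × (12.0000)^0.337
    = 3.61 × 2.3104 = 8.3405 m/s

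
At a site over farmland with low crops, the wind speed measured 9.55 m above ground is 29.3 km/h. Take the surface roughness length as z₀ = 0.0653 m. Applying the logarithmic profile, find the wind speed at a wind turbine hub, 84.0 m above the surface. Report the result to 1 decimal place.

Log law: V(z) ∝ ln(z/z₀), so V₂/V₁ = ln(z₂/z₀) / ln(z₁/z₀).
ln(84.0/0.0653) = 7.1596, ln(9.55/0.0653) = 4.9853
V₂ = 29.3 × 7.1596/4.9853 = 29.3 × 1.4361 = 42.0788 km/h

42.1 km/h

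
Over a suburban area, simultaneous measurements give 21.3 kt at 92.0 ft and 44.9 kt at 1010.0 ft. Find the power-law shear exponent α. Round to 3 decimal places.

α ≈ 0.311

Power law: V₂/V₁ = (z₂/z₁)^α ⇒ α = ln(V₂/V₁) / ln(z₂/z₁)
α = ln(44.9/21.3) / ln(1010.0/92.0) = ln(2.1080) / ln(10.9783)
  = 0.74573 / 2.39592 = 0.31125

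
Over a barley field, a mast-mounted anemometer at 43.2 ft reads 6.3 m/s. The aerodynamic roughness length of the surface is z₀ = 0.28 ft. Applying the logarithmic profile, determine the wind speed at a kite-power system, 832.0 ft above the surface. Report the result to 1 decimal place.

10.0 m/s

Log law: V(z) ∝ ln(z/z₀), so V₂/V₁ = ln(z₂/z₀) / ln(z₁/z₀).
ln(832.0/0.28) = 7.9968, ln(43.2/0.28) = 5.0388
V₂ = 6.3 × 7.9968/5.0388 = 6.3 × 1.5870 = 9.9984 m/s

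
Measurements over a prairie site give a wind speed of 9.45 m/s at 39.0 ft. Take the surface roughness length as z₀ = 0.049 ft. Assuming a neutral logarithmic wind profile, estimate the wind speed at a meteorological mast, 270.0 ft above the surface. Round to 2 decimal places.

12.19 m/s

Log law: V(z) ∝ ln(z/z₀), so V₂/V₁ = ln(z₂/z₀) / ln(z₁/z₀).
ln(270.0/0.049) = 8.6144, ln(39.0/0.049) = 6.6795
V₂ = 9.45 × 8.6144/6.6795 = 9.45 × 1.2897 = 12.1874 m/s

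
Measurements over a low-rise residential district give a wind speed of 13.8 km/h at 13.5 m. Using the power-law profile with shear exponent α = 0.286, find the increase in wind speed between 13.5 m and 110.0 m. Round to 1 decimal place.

Power law: V₂ = V₁ · (z₂/z₁)^α = 13.8 × (8.1481)^0.286 = 25.1444 km/h
ΔV = 25.1444 − 13.8 = 11.3444 km/h

11.3 km/h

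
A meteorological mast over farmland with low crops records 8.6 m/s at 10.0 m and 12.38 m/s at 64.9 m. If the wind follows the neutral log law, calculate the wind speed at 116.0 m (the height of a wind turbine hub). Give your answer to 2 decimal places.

13.55 m/s

Log law: V ∝ ln(z/z₀). From the pair, with r = V₁/V₂ = 0.69467,
ln z₀ = (ln z₁ − r·ln z₂)/(1 − r) = (2.3026 − 0.69467×4.1728)/0.30533 = -1.9525 → z₀ = 0.1419 m
V₃ = V₁ · ln(z₃/z₀)/ln(z₁/z₀) = 8.6 × 6.7061/4.2551 = 13.5537 m/s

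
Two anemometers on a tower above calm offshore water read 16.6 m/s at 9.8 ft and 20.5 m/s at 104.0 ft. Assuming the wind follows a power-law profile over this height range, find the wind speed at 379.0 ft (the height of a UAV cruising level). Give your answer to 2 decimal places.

23.01 m/s

First find α: α = ln(V₂/V₁)/ln(z₂/z₁) = ln(20.5/16.6)/ln(104.0/9.8) = 0.21102/2.36201 = 0.0893
Extrapolate from 104.0 ft to 379.0 ft: V₃ = 20.5 × (379.0/104.0)^0.0893 = 20.5 × 1.1225 = 23.0106 m/s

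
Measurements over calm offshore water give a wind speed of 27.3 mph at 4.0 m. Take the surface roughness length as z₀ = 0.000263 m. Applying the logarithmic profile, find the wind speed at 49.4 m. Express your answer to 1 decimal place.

Log law: V(z) ∝ ln(z/z₀), so V₂/V₁ = ln(z₂/z₀) / ln(z₁/z₀).
ln(49.4/0.000263) = 12.1433, ln(4.0/0.000263) = 9.6297
V₂ = 27.3 × 12.1433/9.6297 = 27.3 × 1.2610 = 34.4262 mph

34.4 mph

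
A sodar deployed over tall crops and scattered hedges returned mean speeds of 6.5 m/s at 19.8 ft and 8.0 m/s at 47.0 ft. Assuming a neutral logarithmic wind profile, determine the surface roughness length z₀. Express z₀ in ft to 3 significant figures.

Log law: V(z) ∝ ln(z/z₀). With r = V₁/V₂ = 6.5/8.0 = 0.81250,
r · ln(z₂/z₀) = ln(z₁/z₀) ⇒ ln z₀ = (ln z₁ − r·ln z₂)/(1 − r)
ln z₀ = (2.98568 − 0.81250×3.85015) / 0.18750 = -0.7603
z₀ = exp(-0.7603) = 0.4675 ft

z₀ ≈ 0.468 ft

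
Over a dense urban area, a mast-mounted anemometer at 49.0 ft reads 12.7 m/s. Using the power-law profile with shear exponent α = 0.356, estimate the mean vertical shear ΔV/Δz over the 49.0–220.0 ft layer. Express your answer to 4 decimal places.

Power law: V₂ = V₁ · (z₂/z₁)^α = 12.7 × (4.4898)^0.356 = 21.6769 m/s
ΔV/Δz = (21.6769 − 12.7)/(220.0 − 49.0) = 8.9769/171.0000 = 0.05250 m/s/ft

0.0525 m/s/ft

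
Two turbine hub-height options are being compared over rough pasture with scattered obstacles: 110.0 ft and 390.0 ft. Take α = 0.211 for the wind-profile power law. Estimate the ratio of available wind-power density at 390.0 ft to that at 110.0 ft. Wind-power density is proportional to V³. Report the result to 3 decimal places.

Speed ratio: V_B/V_A = (z_B/z_A)^α = (390.0/110.0)^0.211 = (3.5455)^0.211 = 1.30611
Power-density ratio: P_B/P_A = (V_B/V_A)³ = (1.30611)³ = 2.22814

2.228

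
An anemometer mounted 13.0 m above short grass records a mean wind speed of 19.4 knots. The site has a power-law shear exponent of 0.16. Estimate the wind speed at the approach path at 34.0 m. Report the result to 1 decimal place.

22.6 knots

Power-law profile: V₂ = V₁ · (z₂/z₁)^α
V₂ = 19.4 × (34.0/13.0)^0.16 = 19.4 × (2.6154)^0.16
    = 19.4 × 1.1663 = 22.6260 knots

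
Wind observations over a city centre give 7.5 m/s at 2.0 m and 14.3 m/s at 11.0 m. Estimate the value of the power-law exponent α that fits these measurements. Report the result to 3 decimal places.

Power law: V₂/V₁ = (z₂/z₁)^α ⇒ α = ln(V₂/V₁) / ln(z₂/z₁)
α = ln(14.3/7.5) / ln(11.0/2.0) = ln(1.9067) / ln(5.5000)
  = 0.64536 / 1.70475 = 0.37856

α ≈ 0.379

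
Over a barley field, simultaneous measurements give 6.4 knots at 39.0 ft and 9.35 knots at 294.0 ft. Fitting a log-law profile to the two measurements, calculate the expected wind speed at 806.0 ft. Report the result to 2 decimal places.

Log law: V ∝ ln(z/z₀). From the pair, with r = V₁/V₂ = 0.68449,
ln z₀ = (ln z₁ − r·ln z₂)/(1 − r) = (3.6636 − 0.68449×5.6836)/0.31551 = -0.7189 → z₀ = 0.4873 ft
V₃ = V₁ · ln(z₃/z₀)/ln(z₁/z₀) = 6.4 × 7.4109/4.3824 = 10.8228 knots

10.82 knots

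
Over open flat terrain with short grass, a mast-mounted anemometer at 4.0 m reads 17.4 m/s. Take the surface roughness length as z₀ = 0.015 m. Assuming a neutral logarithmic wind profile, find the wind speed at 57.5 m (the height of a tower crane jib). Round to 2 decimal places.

25.70 m/s

Log law: V(z) ∝ ln(z/z₀), so V₂/V₁ = ln(z₂/z₀) / ln(z₁/z₀).
ln(57.5/0.015) = 8.2515, ln(4.0/0.015) = 5.5860
V₂ = 17.4 × 8.2515/5.5860 = 17.4 × 1.4772 = 25.7028 m/s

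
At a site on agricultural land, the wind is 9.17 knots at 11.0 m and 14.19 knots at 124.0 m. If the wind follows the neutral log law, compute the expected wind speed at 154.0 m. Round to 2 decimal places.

14.64 knots

Log law: V ∝ ln(z/z₀). From the pair, with r = V₁/V₂ = 0.64623,
ln z₀ = (ln z₁ − r·ln z₂)/(1 − r) = (2.3979 − 0.64623×4.8203)/0.35377 = -2.0271 → z₀ = 0.1317 m
V₃ = V₁ · ln(z₃/z₀)/ln(z₁/z₀) = 9.17 × 7.0640/4.4250 = 14.6390 knots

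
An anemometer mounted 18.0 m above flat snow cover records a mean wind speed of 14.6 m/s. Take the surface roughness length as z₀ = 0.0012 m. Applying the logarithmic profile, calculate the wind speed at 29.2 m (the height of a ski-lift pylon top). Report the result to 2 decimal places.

Log law: V(z) ∝ ln(z/z₀), so V₂/V₁ = ln(z₂/z₀) / ln(z₁/z₀).
ln(29.2/0.0012) = 10.0996, ln(18.0/0.0012) = 9.6158
V₂ = 14.6 × 10.0996/9.6158 = 14.6 × 1.0503 = 15.3346 m/s

15.33 m/s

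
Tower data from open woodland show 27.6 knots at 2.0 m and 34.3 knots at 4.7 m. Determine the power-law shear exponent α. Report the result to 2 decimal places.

Power law: V₂/V₁ = (z₂/z₁)^α ⇒ α = ln(V₂/V₁) / ln(z₂/z₁)
α = ln(34.3/27.6) / ln(4.7/2.0) = ln(1.2428) / ln(2.3500)
  = 0.21733 / 0.85442 = 0.25436

α ≈ 0.25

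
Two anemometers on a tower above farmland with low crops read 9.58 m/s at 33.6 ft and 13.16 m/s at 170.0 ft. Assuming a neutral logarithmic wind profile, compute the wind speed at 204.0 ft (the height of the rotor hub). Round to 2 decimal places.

13.56 m/s

Log law: V ∝ ln(z/z₀). From the pair, with r = V₁/V₂ = 0.72796,
ln z₀ = (ln z₁ − r·ln z₂)/(1 − r) = (3.5145 − 0.72796×5.1358)/0.27204 = -0.8240 → z₀ = 0.4387 ft
V₃ = V₁ · ln(z₃/z₀)/ln(z₁/z₀) = 9.58 × 6.1421/4.3385 = 13.5626 m/s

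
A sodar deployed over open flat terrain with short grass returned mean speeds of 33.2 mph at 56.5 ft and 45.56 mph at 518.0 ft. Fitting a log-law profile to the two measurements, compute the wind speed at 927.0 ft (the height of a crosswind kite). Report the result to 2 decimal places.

Log law: V ∝ ln(z/z₀). From the pair, with r = V₁/V₂ = 0.72871,
ln z₀ = (ln z₁ − r·ln z₂)/(1 − r) = (4.0342 − 0.72871×6.2500)/0.27129 = -1.9174 → z₀ = 0.1470 ft
V₃ = V₁ · ln(z₃/z₀)/ln(z₁/z₀) = 33.2 × 8.7494/5.9516 = 48.8064 mph

48.81 mph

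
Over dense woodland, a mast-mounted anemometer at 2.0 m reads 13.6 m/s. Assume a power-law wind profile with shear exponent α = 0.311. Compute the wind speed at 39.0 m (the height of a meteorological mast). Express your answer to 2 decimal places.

34.26 m/s

Power-law profile: V₂ = V₁ · (z₂/z₁)^α
V₂ = 13.6 × (39.0/2.0)^0.311 = 13.6 × (19.5000)^0.311
    = 13.6 × 2.5188 = 34.2562 m/s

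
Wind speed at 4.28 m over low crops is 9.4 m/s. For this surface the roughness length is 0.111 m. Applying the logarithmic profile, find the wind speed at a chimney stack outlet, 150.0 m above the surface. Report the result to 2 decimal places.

18.55 m/s

Log law: V(z) ∝ ln(z/z₀), so V₂/V₁ = ln(z₂/z₀) / ln(z₁/z₀).
ln(150.0/0.111) = 7.2089, ln(4.28/0.111) = 3.6522
V₂ = 9.4 × 7.2089/3.6522 = 9.4 × 1.9739 = 18.5542 m/s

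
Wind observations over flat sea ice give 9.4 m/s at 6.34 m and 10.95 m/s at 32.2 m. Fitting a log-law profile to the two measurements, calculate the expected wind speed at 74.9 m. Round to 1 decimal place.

Log law: V ∝ ln(z/z₀). From the pair, with r = V₁/V₂ = 0.85845,
ln z₀ = (ln z₁ − r·ln z₂)/(1 − r) = (1.8469 − 0.85845×3.4720)/0.14155 = -8.0085 → z₀ = 0.0003326 m
V₃ = V₁ · ln(z₃/z₀)/ln(z₁/z₀) = 9.4 × 12.3246/9.8554 = 11.7552 m/s

11.8 m/s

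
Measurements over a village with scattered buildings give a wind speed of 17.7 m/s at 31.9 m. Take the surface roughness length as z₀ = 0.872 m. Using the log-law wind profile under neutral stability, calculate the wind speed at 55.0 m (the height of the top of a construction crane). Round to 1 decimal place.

20.4 m/s

Log law: V(z) ∝ ln(z/z₀), so V₂/V₁ = ln(z₂/z₀) / ln(z₁/z₀).
ln(55.0/0.872) = 4.1443, ln(31.9/0.872) = 3.5996
V₂ = 17.7 × 4.1443/3.5996 = 17.7 × 1.1513 = 20.3786 m/s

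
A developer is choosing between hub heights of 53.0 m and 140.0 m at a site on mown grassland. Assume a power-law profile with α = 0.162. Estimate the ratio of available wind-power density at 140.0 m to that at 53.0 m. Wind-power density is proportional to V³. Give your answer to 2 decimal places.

1.60

Speed ratio: V_B/V_A = (z_B/z_A)^α = (140.0/53.0)^0.162 = (2.6415)^0.162 = 1.17042
Power-density ratio: P_B/P_A = (V_B/V_A)³ = (1.17042)³ = 1.60332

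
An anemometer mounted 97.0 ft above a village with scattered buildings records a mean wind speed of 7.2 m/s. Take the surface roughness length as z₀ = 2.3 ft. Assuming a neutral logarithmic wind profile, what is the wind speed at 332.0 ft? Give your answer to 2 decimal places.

Log law: V(z) ∝ ln(z/z₀), so V₂/V₁ = ln(z₂/z₀) / ln(z₁/z₀).
ln(332.0/2.3) = 4.9722, ln(97.0/2.3) = 3.7418
V₂ = 7.2 × 4.9722/3.7418 = 7.2 × 1.3288 = 9.5676 m/s

9.57 m/s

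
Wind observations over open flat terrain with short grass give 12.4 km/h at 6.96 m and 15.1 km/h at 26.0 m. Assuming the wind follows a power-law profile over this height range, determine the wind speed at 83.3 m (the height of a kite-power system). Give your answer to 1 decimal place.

18.0 km/h

First find α: α = ln(V₂/V₁)/ln(z₂/z₁) = ln(15.1/12.4)/ln(26.0/6.96) = 0.19700/1.31792 = 0.1495
Extrapolate from 26.0 m to 83.3 m: V₃ = 15.1 × (83.3/26.0)^0.1495 = 15.1 × 1.1901 = 17.9706 km/h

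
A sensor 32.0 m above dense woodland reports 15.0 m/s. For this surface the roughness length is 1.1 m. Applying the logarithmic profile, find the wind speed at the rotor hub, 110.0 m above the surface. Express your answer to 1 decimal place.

Log law: V(z) ∝ ln(z/z₀), so V₂/V₁ = ln(z₂/z₀) / ln(z₁/z₀).
ln(110.0/1.1) = 4.6052, ln(32.0/1.1) = 3.3704
V₂ = 15.0 × 4.6052/3.3704 = 15.0 × 1.3663 = 20.4952 m/s

20.5 m/s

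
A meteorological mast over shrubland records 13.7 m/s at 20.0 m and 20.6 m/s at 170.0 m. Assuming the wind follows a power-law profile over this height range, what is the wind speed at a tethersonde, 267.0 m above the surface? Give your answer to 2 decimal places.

22.45 m/s

First find α: α = ln(V₂/V₁)/ln(z₂/z₁) = ln(20.6/13.7)/ln(170.0/20.0) = 0.40790/2.14007 = 0.1906
Extrapolate from 170.0 m to 267.0 m: V₃ = 20.6 × (267.0/170.0)^0.1906 = 20.6 × 1.0899 = 22.4510 m/s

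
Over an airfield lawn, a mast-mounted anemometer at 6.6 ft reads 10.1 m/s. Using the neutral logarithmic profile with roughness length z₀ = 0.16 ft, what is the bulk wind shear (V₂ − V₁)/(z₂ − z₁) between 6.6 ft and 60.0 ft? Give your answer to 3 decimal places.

0.112 m/s/ft

Log law: V₂ = V₁ · ln(z₂/z₀)/ln(z₁/z₀) = 10.1 × 5.9269/3.7197 = 16.0934 m/s
ΔV/Δz = (16.0934 − 10.1)/(60.0 − 6.6) = 5.9934/53.4000 = 0.11224 m/s/ft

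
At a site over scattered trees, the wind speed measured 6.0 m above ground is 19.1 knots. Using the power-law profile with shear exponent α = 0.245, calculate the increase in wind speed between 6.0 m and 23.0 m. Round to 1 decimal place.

Power law: V₂ = V₁ · (z₂/z₁)^α = 19.1 × (3.8333)^0.245 = 26.5466 knots
ΔV = 26.5466 − 19.1 = 7.4466 knots

7.4 knots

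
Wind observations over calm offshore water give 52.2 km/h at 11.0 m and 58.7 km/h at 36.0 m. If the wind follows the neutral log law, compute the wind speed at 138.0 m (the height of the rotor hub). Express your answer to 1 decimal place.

66.1 km/h

Log law: V ∝ ln(z/z₀). From the pair, with r = V₁/V₂ = 0.88927,
ln z₀ = (ln z₁ − r·ln z₂)/(1 − r) = (2.3979 − 0.88927×3.5835)/0.11073 = -7.1236 → z₀ = 0.0008059 m
V₃ = V₁ · ln(z₃/z₀)/ln(z₁/z₀) = 52.2 × 12.0508/9.5215 = 66.0668 km/h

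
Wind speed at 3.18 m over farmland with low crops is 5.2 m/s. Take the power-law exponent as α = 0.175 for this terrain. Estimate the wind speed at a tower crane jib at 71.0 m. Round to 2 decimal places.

Power-law profile: V₂ = V₁ · (z₂/z₁)^α
V₂ = 5.2 × (71.0/3.18)^0.175 = 5.2 × (22.3270)^0.175
    = 5.2 × 1.7220 = 8.9547 m/s

8.95 m/s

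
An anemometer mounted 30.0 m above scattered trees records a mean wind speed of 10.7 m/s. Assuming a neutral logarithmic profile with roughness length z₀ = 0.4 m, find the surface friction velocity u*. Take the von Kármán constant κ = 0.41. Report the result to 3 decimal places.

Log law: V(z) = (u*/κ) · ln(z/z₀) ⇒ u* = κ · V / ln(z/z₀)
u* = 0.41 × 10.7 / ln(30.0/0.4) = 0.41 × 10.7 / 4.3175
   = 4.3870 / 4.3175 = 1.0161 m/s

u* ≈ 1.016 m/s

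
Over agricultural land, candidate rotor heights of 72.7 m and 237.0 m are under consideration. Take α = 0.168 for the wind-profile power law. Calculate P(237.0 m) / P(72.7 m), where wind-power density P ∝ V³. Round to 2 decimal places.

1.81

Speed ratio: V_B/V_A = (z_B/z_A)^α = (237.0/72.7)^0.168 = (3.2600)^0.168 = 1.21961
Power-density ratio: P_B/P_A = (V_B/V_A)³ = (1.21961)³ = 1.81409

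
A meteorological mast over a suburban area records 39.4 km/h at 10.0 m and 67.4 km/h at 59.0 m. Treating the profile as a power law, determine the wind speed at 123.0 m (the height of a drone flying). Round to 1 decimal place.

First find α: α = ln(V₂/V₁)/ln(z₂/z₁) = ln(67.4/39.4)/ln(59.0/10.0) = 0.53688/1.77495 = 0.3025
Extrapolate from 59.0 m to 123.0 m: V₃ = 67.4 × (123.0/59.0)^0.3025 = 67.4 × 1.2488 = 84.1716 km/h

84.2 km/h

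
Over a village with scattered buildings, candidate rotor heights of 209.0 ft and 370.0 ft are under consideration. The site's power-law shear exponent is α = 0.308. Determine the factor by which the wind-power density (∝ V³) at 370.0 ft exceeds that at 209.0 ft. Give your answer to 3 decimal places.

Speed ratio: V_B/V_A = (z_B/z_A)^α = (370.0/209.0)^0.308 = (1.7703)^0.308 = 1.19234
Power-density ratio: P_B/P_A = (V_B/V_A)³ = (1.19234)³ = 1.69513

1.695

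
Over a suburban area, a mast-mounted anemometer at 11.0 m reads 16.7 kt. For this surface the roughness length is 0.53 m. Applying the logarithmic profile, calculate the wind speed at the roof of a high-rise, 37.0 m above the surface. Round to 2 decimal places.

23.38 kt

Log law: V(z) ∝ ln(z/z₀), so V₂/V₁ = ln(z₂/z₀) / ln(z₁/z₀).
ln(37.0/0.53) = 4.2458, ln(11.0/0.53) = 3.0328
V₂ = 16.7 × 4.2458/3.0328 = 16.7 × 1.4000 = 23.3795 kt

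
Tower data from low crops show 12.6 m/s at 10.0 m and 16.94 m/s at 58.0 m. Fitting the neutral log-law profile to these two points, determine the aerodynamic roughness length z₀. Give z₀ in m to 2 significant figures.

Log law: V(z) ∝ ln(z/z₀). With r = V₁/V₂ = 12.6/16.94 = 0.74380,
r · ln(z₂/z₀) = ln(z₁/z₀) ⇒ ln z₀ = (ln z₁ − r·ln z₂)/(1 − r)
ln z₀ = (2.30259 − 0.74380×4.06044) / 0.25620 = -2.8009
z₀ = exp(-2.8009) = 0.06076 m

z₀ ≈ 0.061 m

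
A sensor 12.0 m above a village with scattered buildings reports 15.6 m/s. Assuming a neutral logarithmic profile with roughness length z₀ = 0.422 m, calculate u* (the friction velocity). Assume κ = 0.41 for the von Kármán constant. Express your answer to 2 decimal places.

u* ≈ 1.91 m/s

Log law: V(z) = (u*/κ) · ln(z/z₀) ⇒ u* = κ · V / ln(z/z₀)
u* = 0.41 × 15.6 / ln(12.0/0.422) = 0.41 × 15.6 / 3.3477
   = 6.3960 / 3.3477 = 1.9106 m/s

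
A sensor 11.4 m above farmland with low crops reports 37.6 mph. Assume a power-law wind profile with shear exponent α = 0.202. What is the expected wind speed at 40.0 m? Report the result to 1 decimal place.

48.5 mph

Power-law profile: V₂ = V₁ · (z₂/z₁)^α
V₂ = 37.6 × (40.0/11.4)^0.202 = 37.6 × (3.5088)^0.202
    = 37.6 × 1.2886 = 48.4517 mph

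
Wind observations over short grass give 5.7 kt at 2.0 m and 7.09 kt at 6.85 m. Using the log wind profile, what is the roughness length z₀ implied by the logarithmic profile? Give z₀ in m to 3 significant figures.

z₀ ≈ 0.0128 m

Log law: V(z) ∝ ln(z/z₀). With r = V₁/V₂ = 5.7/7.09 = 0.80395,
r · ln(z₂/z₀) = ln(z₁/z₀) ⇒ ln z₀ = (ln z₁ − r·ln z₂)/(1 − r)
ln z₀ = (0.69315 − 0.80395×1.92425) / 0.19605 = -4.3553
z₀ = exp(-4.3553) = 0.01284 m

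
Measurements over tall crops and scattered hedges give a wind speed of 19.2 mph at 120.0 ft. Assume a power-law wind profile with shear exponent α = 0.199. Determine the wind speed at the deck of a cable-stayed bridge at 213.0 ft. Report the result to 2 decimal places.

Power-law profile: V₂ = V₁ · (z₂/z₁)^α
V₂ = 19.2 × (213.0/120.0)^0.199 = 19.2 × (1.7750)^0.199
    = 19.2 × 1.1210 = 21.5224 mph

21.52 mph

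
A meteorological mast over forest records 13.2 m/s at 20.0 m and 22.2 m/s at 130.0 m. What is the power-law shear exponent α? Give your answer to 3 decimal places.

α ≈ 0.278

Power law: V₂/V₁ = (z₂/z₁)^α ⇒ α = ln(V₂/V₁) / ln(z₂/z₁)
α = ln(22.2/13.2) / ln(130.0/20.0) = ln(1.6818) / ln(6.5000)
  = 0.51988 / 1.87180 = 0.27774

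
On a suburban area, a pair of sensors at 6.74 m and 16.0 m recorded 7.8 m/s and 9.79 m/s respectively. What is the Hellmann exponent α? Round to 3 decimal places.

α ≈ 0.263

Power law: V₂/V₁ = (z₂/z₁)^α ⇒ α = ln(V₂/V₁) / ln(z₂/z₁)
α = ln(9.79/7.8) / ln(16.0/6.74) = ln(1.2551) / ln(2.3739)
  = 0.22724 / 0.86453 = 0.26285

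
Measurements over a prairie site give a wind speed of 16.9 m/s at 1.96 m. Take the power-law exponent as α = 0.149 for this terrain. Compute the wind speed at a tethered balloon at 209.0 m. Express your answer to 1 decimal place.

Power-law profile: V₂ = V₁ · (z₂/z₁)^α
V₂ = 16.9 × (209.0/1.96)^0.149 = 16.9 × (106.6327)^0.149
    = 16.9 × 2.0052 = 33.8877 m/s

33.9 m/s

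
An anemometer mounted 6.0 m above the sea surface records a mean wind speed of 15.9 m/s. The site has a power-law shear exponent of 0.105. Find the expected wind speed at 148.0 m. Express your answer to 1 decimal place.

22.3 m/s

Power-law profile: V₂ = V₁ · (z₂/z₁)^α
V₂ = 15.9 × (148.0/6.0)^0.105 = 15.9 × (24.6667)^0.105
    = 15.9 × 1.4001 = 22.2622 m/s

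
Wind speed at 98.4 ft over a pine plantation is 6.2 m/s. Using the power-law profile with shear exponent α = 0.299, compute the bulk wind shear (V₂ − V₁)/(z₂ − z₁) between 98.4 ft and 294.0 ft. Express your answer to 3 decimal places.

Power law: V₂ = V₁ · (z₂/z₁)^α = 6.2 × (2.9878)^0.299 = 8.6005 m/s
ΔV/Δz = (8.6005 − 6.2)/(294.0 − 98.4) = 2.4005/195.6000 = 0.01227 m/s/ft

0.012 m/s/ft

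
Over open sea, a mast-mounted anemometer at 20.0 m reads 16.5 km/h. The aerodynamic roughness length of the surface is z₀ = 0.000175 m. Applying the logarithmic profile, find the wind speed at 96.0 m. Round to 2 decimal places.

18.72 km/h

Log law: V(z) ∝ ln(z/z₀), so V₂/V₁ = ln(z₂/z₀) / ln(z₁/z₀).
ln(96.0/0.000175) = 13.2151, ln(20.0/0.000175) = 11.6465
V₂ = 16.5 × 13.2151/11.6465 = 16.5 × 1.1347 = 18.7223 km/h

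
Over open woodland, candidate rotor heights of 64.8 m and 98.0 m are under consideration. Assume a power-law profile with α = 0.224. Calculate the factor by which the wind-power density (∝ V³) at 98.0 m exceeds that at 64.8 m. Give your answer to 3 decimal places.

Speed ratio: V_B/V_A = (z_B/z_A)^α = (98.0/64.8)^0.224 = (1.5123)^0.224 = 1.09709
Power-density ratio: P_B/P_A = (V_B/V_A)³ = (1.09709)³ = 1.32046

1.320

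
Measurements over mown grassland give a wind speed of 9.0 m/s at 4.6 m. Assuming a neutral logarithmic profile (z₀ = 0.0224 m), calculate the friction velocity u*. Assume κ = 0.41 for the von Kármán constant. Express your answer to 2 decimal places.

u* ≈ 0.69 m/s

Log law: V(z) = (u*/κ) · ln(z/z₀) ⇒ u* = κ · V / ln(z/z₀)
u* = 0.41 × 9.0 / ln(4.6/0.0224) = 0.41 × 9.0 / 5.3248
   = 3.6900 / 5.3248 = 0.6930 m/s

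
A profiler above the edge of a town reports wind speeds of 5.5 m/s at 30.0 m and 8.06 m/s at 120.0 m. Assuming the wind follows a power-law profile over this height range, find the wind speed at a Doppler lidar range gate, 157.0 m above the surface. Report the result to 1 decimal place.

First find α: α = ln(V₂/V₁)/ln(z₂/z₁) = ln(8.06/5.5)/ln(120.0/30.0) = 0.38217/1.38629 = 0.2757
Extrapolate from 120.0 m to 157.0 m: V₃ = 8.06 × (157.0/120.0)^0.2757 = 8.06 × 1.0769 = 8.6798 m/s

8.7 m/s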